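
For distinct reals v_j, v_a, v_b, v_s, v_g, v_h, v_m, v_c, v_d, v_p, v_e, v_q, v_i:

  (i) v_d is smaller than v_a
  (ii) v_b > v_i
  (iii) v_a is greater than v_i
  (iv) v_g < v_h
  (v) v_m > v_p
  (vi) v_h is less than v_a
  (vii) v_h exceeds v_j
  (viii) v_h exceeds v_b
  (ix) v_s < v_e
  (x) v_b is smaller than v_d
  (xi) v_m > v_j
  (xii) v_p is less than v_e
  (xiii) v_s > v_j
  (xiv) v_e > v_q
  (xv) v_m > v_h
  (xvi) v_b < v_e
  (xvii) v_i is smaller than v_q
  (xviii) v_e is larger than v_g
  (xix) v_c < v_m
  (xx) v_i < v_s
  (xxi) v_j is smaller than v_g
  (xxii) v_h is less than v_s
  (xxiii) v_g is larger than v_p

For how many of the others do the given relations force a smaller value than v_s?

6

The elements the relations force below v_s are v_i, v_p, v_b, v_j, v_g, v_h — no chain reaches any other.
That is 6.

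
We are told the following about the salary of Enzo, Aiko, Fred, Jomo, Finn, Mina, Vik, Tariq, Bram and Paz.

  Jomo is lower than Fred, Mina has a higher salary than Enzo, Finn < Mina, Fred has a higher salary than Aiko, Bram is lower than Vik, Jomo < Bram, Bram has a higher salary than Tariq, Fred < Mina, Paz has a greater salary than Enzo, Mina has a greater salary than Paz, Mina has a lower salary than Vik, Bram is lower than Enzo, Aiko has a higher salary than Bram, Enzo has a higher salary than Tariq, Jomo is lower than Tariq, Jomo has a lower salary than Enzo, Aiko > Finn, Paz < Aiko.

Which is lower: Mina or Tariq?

Following the relations from Tariq: Tariq < Bram < Enzo < Paz < Aiko < Fred < Mina.
So Tariq < Mina; Tariq is the lower of the two.

Tariq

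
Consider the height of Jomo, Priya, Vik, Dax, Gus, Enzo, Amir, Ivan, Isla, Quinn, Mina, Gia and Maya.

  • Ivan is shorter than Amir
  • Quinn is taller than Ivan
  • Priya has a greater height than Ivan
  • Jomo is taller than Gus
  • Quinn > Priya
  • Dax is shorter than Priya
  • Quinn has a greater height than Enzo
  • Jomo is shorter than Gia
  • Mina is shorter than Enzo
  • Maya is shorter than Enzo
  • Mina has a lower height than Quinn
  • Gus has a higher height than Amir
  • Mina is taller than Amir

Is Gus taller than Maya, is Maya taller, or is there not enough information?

Following every chain through Gus: above Gus we get Jomo, Gia; below Gus we get Ivan, Amir.
Maya is not reached, and no chain runs the other way from Maya to Gus.
So the given relations leave the order of Gus and Maya undetermined.

undetermined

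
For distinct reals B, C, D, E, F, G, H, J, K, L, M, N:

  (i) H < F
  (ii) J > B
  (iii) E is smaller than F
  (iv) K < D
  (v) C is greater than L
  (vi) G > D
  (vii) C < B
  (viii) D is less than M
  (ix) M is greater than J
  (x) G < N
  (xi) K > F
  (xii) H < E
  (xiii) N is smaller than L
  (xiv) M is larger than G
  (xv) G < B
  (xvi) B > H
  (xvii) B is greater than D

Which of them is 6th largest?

Chaining the given pairs: H < E < F < K < D < G < N < L < C < B < J < M.
The 6th largest is N.

N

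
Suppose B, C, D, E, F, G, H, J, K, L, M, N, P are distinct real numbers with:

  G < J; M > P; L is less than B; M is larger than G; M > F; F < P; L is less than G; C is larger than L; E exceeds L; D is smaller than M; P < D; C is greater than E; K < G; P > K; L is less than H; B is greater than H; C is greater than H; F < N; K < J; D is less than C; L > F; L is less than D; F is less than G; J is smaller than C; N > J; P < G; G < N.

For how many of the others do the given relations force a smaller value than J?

The elements the relations force below J are F, L, K, P, G — no chain reaches any other.
That is 5.

5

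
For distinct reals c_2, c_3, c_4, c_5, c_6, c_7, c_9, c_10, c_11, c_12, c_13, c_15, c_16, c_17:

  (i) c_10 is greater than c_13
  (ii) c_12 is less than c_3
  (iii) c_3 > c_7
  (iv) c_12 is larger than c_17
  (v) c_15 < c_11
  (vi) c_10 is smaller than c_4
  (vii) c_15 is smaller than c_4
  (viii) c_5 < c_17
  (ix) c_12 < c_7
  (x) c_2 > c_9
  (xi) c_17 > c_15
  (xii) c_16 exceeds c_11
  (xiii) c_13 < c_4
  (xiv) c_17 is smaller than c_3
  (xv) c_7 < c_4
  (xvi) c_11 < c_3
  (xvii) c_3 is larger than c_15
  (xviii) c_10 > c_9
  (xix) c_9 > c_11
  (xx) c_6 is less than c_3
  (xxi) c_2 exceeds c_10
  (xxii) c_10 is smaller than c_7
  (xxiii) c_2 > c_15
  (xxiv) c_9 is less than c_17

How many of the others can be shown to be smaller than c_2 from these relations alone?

From c_2 the given relations immediately reach c_15, c_9, c_10.
From those, c_11, c_13 — 5 in total.
No other element is forced below c_2 by the given relations, so the count is 5.

5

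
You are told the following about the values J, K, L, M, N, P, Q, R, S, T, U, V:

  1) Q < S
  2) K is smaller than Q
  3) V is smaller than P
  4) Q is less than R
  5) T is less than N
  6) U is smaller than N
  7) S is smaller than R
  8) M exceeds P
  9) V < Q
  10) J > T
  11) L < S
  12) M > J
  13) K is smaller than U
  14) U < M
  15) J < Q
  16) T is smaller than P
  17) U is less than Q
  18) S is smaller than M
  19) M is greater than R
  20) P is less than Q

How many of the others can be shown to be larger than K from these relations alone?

6

Directly above K: U, Q.
One step further: S, N, R, M (6 so far).
Nothing else is reachable above K; 6 in all.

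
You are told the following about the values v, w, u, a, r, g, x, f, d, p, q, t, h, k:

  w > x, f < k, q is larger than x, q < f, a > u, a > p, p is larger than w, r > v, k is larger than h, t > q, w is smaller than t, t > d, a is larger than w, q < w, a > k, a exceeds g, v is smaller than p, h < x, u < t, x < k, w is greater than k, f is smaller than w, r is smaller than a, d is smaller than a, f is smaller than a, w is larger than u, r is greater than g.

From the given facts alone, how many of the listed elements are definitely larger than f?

5

Directly above f: k, w, a.
One step further: p, t (5 so far).
Nothing else is reachable above f; 5 in all.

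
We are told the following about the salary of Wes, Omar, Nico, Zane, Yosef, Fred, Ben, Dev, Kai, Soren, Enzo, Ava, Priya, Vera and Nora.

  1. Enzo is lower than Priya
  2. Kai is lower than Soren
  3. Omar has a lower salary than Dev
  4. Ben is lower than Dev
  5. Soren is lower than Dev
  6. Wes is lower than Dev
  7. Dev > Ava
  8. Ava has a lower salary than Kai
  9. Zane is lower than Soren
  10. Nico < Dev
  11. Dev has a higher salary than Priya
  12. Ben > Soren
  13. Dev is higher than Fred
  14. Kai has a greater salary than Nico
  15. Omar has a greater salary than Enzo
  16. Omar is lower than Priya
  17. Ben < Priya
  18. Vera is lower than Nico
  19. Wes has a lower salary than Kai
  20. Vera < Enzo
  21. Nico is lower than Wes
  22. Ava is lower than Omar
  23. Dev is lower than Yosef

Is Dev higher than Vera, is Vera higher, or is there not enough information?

Following the relations from Vera: Vera < Nico < Wes < Kai < Soren < Ben < Priya < Dev.
So Dev is higher.

Dev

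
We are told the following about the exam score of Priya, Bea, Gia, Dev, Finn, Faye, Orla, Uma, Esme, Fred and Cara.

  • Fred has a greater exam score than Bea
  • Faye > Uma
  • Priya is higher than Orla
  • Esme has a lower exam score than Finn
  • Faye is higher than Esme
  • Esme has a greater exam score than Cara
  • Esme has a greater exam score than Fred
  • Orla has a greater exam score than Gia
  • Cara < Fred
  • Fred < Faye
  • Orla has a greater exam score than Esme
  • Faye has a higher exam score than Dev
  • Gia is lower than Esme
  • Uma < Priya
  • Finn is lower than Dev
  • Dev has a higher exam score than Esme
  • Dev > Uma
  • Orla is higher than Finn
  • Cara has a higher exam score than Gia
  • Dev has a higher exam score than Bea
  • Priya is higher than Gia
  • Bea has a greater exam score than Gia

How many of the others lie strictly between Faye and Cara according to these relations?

The relations place Cara below Faye. An element lies strictly between them when it is forced above Cara and also forced below Faye.
Above Cara: {Fred, Esme, Finn, Orla, Dev, Priya}. Below Faye: {Gia, Bea, Fred, Uma, Esme, Finn, Dev}.
Intersection: {Fred, Esme, Finn, Dev} — 4.

4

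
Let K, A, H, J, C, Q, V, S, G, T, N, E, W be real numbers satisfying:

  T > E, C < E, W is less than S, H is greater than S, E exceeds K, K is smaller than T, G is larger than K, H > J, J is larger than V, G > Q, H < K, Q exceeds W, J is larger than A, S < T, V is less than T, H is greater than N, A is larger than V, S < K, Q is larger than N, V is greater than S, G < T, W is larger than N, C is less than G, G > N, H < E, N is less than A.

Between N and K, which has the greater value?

K

The relevant relations are N < W; W < S; S < V; V < A; A < J; J < H; H < K.
Chaining these gives N < W < S < V < A < J < H < K.
So N < K; K is the larger of the two.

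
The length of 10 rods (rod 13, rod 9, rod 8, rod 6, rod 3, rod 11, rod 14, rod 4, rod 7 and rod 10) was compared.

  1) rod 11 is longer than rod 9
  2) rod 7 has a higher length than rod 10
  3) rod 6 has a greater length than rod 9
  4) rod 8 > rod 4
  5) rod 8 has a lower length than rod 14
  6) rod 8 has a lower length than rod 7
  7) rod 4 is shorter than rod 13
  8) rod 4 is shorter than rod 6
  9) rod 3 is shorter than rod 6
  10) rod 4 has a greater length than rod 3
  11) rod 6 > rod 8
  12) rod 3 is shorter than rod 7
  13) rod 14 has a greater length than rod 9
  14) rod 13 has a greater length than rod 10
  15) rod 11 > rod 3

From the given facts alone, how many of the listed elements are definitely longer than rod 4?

5

From rod 4 the given relations immediately reach rod 8, rod 6, rod 13.
From those, rod 14, rod 7 — 5 in total.
Nothing else is reachable above rod 4; 5 in all.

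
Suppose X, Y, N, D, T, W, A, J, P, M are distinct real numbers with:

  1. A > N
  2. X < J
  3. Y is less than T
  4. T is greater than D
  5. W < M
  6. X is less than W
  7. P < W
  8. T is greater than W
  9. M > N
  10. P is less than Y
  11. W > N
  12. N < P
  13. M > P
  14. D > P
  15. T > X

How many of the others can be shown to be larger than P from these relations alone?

5

Directly above P: D, Y, W, M.
One step further: T (5 so far).
Nothing else is reachable above P; 5 in all.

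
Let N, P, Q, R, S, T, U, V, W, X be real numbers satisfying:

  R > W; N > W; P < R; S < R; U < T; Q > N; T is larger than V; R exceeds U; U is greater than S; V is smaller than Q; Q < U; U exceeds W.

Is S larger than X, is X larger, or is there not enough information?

undetermined

Following every chain through S: above S we get U, T, R.
X is not reached, and no chain runs the other way from X to S.
So the given relations leave the order of S and X undetermined.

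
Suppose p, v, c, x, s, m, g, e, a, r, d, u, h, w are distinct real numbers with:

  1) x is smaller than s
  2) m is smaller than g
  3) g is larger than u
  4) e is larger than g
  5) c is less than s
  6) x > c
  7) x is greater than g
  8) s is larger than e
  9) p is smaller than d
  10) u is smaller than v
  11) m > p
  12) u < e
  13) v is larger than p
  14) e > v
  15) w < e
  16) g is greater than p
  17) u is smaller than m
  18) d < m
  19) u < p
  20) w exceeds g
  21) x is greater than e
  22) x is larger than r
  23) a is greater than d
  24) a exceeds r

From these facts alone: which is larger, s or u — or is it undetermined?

Chaining the given relations: u < p < d < m < g < w < e < x < s.
So s is larger.

s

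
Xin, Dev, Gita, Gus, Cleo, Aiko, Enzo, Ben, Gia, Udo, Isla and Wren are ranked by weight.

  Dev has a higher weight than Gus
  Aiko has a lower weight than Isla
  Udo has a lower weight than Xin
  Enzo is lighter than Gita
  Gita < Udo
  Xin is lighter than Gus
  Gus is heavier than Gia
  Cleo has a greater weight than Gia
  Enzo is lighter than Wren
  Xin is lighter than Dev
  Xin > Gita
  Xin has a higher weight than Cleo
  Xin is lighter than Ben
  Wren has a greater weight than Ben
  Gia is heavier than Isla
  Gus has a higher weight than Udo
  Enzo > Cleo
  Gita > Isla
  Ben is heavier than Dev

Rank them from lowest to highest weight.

Aiko < Isla < Gia < Cleo < Enzo < Gita < Udo < Xin < Gus < Dev < Ben < Wren

The consecutive links are each given: Aiko < Isla; Isla < Gia; Gia < Cleo; Cleo < Enzo; Enzo < Gita; Gita < Udo; Udo < Xin; Xin < Gus; Gus < Dev; Dev < Ben; Ben < Wren.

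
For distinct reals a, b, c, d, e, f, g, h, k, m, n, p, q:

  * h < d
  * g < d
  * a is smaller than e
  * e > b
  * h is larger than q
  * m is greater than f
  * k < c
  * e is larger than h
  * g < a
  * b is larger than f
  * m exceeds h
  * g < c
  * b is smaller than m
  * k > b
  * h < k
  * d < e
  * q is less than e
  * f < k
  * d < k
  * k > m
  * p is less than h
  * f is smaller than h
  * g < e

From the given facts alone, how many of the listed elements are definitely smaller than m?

5

Directly below m: f, b, h.
One step further: q, p (5 so far).
No other element is forced below m by the given relations, so the count is 5.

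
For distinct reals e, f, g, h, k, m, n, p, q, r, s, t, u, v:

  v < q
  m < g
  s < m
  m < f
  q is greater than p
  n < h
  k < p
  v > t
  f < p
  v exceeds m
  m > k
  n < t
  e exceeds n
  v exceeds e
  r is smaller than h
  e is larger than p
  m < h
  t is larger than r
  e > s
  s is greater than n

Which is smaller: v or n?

n

n < s < m < f < p < e < v, by transitivity through s, m, f, p, e.
So n < v; n is the smaller of the two.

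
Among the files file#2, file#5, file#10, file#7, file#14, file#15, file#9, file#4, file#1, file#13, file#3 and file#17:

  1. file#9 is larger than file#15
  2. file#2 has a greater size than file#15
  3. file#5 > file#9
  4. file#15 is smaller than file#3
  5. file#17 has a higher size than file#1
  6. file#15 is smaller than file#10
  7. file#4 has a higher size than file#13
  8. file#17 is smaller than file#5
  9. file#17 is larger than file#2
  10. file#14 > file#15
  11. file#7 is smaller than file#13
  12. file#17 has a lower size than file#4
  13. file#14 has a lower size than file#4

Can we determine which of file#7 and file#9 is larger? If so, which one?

undetermined

Following every chain through file#7: above file#7 we get file#13, file#4.
file#9 is not reached, and no chain runs the other way from file#9 to file#7.
So the given relations leave the order of file#7 and file#9 undetermined.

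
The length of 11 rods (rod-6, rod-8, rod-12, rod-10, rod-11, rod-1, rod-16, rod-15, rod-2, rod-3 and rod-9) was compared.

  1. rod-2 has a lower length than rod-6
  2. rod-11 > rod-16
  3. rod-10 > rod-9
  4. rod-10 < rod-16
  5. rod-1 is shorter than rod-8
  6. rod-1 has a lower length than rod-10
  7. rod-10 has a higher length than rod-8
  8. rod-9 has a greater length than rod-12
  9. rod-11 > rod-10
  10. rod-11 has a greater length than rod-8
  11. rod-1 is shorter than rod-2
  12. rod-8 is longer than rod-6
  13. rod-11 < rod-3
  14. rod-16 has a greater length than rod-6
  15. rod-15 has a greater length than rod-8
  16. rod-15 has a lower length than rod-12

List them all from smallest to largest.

The consecutive links are each given: rod-1 < rod-2; rod-2 < rod-6; rod-6 < rod-8; rod-8 < rod-15; rod-15 < rod-12; rod-12 < rod-9; rod-9 < rod-10; rod-10 < rod-16; rod-16 < rod-11; rod-11 < rod-3.

rod-1 < rod-2 < rod-6 < rod-8 < rod-15 < rod-12 < rod-9 < rod-10 < rod-16 < rod-11 < rod-3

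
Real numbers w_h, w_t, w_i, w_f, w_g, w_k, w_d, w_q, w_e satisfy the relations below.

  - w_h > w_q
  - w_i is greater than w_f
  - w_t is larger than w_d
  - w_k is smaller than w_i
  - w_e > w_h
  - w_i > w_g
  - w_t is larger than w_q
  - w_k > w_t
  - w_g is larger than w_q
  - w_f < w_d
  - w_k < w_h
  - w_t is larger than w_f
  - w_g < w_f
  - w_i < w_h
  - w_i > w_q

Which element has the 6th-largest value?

Chaining the given pairs: w_q < w_g < w_f < w_d < w_t < w_k < w_i < w_h < w_e.
The 6th largest is w_d.

w_d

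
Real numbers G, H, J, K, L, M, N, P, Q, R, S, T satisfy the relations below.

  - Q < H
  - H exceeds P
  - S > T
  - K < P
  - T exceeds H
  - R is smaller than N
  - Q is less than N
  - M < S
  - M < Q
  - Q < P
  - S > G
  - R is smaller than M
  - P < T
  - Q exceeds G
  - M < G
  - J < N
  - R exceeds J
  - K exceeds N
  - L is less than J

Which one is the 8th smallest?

K

Chaining the given pairs: L < J < R < M < G < Q < N < K < P < H < T < S.
The 8th smallest is K.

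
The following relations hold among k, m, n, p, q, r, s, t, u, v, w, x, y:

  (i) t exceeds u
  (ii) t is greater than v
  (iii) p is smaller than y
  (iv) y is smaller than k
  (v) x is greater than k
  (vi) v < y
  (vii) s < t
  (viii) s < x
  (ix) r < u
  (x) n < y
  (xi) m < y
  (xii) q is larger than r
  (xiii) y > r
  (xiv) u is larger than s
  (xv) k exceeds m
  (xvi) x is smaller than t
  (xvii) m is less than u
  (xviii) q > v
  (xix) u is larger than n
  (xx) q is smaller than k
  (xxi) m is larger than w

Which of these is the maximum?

t

w is not greatest since w < m; r is not greatest since r < y; v is not greatest since v < y; n is not greatest since n < u; m is not greatest since m < k; s is not greatest since s < u; p is not greatest since p < y; q is not greatest since q < k; y is not greatest since y < k; k is not greatest since k < x; u is not greatest since u < t; x is not greatest since x < t.
Only t has nothing above it, so t is the maximum.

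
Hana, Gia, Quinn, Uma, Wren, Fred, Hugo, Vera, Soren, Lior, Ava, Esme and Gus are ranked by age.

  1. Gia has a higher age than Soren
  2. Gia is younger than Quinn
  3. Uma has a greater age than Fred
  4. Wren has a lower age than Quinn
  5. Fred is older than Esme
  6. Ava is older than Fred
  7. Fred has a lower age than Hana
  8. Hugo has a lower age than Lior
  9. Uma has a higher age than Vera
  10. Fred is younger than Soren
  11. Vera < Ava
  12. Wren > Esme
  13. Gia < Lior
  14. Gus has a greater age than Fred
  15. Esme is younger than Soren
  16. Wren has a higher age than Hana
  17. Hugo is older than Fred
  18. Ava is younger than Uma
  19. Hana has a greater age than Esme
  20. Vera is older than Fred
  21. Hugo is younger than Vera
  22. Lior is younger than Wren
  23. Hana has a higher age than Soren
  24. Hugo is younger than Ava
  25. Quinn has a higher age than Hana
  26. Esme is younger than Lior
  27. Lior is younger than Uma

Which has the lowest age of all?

Chaining upward from Esme: directly above it, Fred, Soren, Lior, Hana, Wren; then Hugo, Gia, Vera, Gus, Ava, Quinn, Uma.
That covers every other element, and nothing is given below Esme, so Esme is the lowest age.

Esme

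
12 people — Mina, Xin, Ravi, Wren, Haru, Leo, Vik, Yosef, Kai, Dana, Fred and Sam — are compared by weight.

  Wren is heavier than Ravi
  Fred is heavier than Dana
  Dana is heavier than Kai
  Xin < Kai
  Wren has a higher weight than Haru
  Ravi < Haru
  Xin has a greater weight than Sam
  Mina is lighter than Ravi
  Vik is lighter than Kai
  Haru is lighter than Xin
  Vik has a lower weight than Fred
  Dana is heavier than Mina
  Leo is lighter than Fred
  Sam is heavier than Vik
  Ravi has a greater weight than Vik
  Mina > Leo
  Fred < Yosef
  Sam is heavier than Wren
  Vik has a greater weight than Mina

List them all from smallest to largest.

Leo < Mina < Vik < Ravi < Haru < Wren < Sam < Xin < Kai < Dana < Fred < Yosef

The consecutive links are each given: Leo < Mina; Mina < Vik; Vik < Ravi; Ravi < Haru; Haru < Wren; Wren < Sam; Sam < Xin; Xin < Kai; Kai < Dana; Dana < Fred; Fred < Yosef.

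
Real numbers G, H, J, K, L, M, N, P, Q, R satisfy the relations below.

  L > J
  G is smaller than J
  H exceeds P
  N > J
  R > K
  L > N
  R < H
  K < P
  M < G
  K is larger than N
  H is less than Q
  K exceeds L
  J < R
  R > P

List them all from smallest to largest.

M < G < J < N < L < K < P < R < H < Q

The consecutive links are each given: M < G; G < J; J < N; N < L; L < K; K < P; P < R; R < H; H < Q.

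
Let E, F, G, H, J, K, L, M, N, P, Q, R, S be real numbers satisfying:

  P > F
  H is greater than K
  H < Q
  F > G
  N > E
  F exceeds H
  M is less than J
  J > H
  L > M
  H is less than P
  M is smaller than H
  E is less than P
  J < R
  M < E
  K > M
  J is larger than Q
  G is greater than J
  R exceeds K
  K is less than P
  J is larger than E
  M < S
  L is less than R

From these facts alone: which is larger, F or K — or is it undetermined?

Following the relations from K: K < H < Q < J < G < F.
So F is larger.

F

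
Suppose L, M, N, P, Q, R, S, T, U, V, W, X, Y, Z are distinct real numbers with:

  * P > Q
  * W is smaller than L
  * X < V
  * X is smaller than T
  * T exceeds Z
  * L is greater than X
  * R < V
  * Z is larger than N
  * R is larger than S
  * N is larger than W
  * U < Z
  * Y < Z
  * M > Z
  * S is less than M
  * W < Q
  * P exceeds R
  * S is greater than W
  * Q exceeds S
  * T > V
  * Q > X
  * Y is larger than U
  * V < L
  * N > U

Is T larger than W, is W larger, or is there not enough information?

T

W < S < R < V < T, by transitivity through S, R, V.
So T is larger.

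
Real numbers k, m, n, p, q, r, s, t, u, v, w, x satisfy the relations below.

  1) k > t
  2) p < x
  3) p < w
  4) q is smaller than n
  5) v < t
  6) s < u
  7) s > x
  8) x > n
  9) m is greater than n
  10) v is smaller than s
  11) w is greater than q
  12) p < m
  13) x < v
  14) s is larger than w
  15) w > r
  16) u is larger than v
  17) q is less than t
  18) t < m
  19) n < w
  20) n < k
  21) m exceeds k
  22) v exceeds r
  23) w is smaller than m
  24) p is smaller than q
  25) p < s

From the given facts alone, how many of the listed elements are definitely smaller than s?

7

The elements the relations force below s are p, q, r, n, w, x, v — no chain reaches any other.
That is 7.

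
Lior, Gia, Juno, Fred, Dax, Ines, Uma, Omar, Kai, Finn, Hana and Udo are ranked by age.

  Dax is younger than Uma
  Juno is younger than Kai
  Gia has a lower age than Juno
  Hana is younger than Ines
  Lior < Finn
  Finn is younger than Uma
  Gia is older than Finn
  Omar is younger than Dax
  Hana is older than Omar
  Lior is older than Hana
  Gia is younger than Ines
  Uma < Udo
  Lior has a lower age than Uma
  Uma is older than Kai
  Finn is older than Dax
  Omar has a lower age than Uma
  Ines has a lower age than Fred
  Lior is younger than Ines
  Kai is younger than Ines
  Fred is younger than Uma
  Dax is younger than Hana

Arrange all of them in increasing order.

Each adjacent pair is fixed by a given relation: Omar < Dax; Dax < Hana; Hana < Lior; Lior < Finn; Finn < Gia; Gia < Juno; Juno < Kai; Kai < Ines; Ines < Fred; Fred < Uma; Uma < Udo. Chaining them end to end gives the full order.

Omar < Dax < Hana < Lior < Finn < Gia < Juno < Kai < Ines < Fred < Uma < Udo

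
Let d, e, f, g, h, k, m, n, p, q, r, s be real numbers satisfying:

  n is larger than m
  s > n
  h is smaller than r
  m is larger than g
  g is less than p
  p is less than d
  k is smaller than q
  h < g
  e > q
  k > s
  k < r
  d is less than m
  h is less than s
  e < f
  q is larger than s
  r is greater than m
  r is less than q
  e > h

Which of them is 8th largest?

Chaining the given pairs: h < g < p < d < m < n < s < k < r < q < e < f.
The 8th largest is m.

m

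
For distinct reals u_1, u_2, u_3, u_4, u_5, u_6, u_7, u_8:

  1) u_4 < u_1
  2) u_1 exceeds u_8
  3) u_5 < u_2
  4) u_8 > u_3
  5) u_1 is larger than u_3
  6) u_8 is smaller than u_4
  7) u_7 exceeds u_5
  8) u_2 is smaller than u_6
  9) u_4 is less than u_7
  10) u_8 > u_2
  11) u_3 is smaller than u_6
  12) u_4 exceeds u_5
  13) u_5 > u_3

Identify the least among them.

u_5 is not least since u_3 < u_5; u_2 is not least since u_5 < u_2; u_8 is not least since u_3 < u_8; u_4 is not least since u_8 < u_4; u_7 is not least since u_5 < u_7; u_6 is not least since u_3 < u_6; u_1 is not least since u_3 < u_1.
Only u_3 has nothing below it, so u_3 is the least.

u_3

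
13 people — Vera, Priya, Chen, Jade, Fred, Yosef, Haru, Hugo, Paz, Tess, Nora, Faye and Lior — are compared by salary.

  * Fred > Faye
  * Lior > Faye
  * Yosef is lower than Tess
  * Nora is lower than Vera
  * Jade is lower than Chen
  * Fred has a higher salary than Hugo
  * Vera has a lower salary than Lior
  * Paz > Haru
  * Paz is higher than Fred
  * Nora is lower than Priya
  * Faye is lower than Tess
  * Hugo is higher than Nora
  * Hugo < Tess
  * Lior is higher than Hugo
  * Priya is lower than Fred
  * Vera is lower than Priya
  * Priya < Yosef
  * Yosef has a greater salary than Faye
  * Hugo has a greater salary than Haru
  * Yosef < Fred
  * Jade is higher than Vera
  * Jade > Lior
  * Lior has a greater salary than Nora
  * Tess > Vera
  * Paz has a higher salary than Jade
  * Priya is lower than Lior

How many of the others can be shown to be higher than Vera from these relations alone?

8

Directly above Vera: Priya, Lior, Jade, Tess.
One step further: Yosef, Fred, Paz, Chen (8 so far).
Nothing else is reachable above Vera; 8 in all.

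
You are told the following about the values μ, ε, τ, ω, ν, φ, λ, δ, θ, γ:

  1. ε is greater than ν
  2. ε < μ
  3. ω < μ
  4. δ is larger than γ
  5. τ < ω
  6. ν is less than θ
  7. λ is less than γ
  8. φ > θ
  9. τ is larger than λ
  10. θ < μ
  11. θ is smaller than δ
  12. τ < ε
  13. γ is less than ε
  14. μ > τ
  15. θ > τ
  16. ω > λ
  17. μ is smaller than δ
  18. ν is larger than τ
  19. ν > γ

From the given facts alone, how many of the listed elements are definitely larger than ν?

From ν the given relations immediately reach θ, ε.
From those, φ, μ, δ — 5 in total.
No other element is forced above ν by the given relations, so the count is 5.

5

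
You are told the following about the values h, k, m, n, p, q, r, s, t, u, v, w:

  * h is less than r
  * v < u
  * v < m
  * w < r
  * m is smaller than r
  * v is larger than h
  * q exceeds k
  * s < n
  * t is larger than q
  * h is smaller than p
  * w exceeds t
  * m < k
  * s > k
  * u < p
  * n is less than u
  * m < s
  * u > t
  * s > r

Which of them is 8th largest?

The consecutive relations fix a unique order: h < v < m < k < q < t < w < r < s < n < u < p.
The 8th largest is q.

q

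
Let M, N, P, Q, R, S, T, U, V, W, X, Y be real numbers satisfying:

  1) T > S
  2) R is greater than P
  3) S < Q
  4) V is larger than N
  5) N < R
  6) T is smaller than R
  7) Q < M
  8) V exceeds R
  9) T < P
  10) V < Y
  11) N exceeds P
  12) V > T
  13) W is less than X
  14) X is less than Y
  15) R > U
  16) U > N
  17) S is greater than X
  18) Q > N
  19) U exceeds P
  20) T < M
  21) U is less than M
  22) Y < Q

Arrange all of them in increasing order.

W < X < S < T < P < N < U < R < V < Y < Q < M

Nothing is placed below W, so it is least; from there W < X; X < S; S < T; T < P; P < N; N < U; U < R; R < V; V < Y; Y < Q; Q < M, each given directly.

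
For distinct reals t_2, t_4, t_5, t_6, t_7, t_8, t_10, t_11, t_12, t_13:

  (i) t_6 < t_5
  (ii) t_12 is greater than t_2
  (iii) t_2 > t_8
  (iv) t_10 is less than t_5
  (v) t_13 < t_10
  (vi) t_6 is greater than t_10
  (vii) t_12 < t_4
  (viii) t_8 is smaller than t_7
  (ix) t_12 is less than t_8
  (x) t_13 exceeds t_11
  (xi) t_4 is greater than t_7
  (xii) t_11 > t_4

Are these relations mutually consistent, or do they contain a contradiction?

We have t_8 < t_2 stated directly, yet also t_2 < t_12 < t_8 by chaining the others — so t_2 < t_8. Contradiction.

inconsistent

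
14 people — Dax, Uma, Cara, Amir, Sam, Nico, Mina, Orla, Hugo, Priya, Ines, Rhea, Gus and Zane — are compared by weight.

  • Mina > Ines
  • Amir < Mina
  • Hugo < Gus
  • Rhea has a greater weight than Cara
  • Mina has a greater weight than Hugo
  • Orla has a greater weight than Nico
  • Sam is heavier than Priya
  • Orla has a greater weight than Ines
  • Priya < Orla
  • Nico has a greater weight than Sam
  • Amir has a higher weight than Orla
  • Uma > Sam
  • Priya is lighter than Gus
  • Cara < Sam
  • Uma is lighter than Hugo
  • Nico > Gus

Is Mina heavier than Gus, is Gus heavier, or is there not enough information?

Mina

The relevant relations are Gus < Nico; Nico < Orla; Orla < Amir; Amir < Mina.
Together: Gus < Nico < Orla < Amir < Mina.
So Mina is heavier.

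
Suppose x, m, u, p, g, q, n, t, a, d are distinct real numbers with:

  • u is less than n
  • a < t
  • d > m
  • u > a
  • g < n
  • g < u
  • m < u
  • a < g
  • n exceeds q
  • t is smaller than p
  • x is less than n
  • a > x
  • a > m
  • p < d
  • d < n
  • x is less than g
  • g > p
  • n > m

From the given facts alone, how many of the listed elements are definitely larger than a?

6

The elements the relations force above a are t, p, g, d, u, n — no chain reaches any other.
That is 6.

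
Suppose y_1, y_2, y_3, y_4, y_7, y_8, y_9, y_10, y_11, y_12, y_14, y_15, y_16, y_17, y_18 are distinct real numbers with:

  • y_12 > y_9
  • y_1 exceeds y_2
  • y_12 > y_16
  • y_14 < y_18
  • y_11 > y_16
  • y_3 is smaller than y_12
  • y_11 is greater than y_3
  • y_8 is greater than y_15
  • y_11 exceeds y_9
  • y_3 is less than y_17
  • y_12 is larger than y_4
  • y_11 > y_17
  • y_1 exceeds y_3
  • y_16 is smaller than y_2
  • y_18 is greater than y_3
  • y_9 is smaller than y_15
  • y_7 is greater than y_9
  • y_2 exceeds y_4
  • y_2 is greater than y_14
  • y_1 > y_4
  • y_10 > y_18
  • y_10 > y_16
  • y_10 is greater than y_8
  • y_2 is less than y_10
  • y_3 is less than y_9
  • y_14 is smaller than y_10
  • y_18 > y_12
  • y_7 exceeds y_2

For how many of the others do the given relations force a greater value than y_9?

Directly above y_9: y_15, y_12, y_7, y_11.
One step further: y_18, y_8 (6 so far).
One step further: y_10 (7 so far).
Nothing else is reachable above y_9; 7 in all.

7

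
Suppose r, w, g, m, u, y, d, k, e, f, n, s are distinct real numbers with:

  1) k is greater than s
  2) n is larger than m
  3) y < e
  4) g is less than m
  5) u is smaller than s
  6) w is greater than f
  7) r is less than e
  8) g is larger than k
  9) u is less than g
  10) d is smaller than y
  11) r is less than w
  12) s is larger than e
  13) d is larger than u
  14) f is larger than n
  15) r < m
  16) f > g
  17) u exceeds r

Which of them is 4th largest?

The consecutive relations fix a unique order: r < u < d < y < e < s < k < g < m < n < f < w.
Counting 4 from the largest end gives m.

m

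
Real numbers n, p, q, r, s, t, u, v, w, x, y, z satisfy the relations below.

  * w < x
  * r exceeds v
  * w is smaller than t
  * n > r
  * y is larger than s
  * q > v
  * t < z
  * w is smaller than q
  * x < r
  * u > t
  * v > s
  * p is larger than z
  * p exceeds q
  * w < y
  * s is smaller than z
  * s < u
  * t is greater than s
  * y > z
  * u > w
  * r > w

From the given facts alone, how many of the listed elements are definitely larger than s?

From s the given relations immediately reach v, t, z, y, u.
From those, q, r, p — 8 in total.
From those, n — 9 in total.
Nothing else is reachable above s; 9 in all.

9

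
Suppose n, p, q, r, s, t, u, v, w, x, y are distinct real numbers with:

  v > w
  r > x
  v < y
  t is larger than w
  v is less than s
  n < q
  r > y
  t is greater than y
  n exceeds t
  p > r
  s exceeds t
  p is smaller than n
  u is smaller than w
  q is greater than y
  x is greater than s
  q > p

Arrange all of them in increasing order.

u < w < v < y < t < s < x < r < p < n < q

Each adjacent pair is fixed by a given relation: u < w; w < v; v < y; y < t; t < s; s < x; x < r; r < p; p < n; n < q. Chaining them end to end gives the full order.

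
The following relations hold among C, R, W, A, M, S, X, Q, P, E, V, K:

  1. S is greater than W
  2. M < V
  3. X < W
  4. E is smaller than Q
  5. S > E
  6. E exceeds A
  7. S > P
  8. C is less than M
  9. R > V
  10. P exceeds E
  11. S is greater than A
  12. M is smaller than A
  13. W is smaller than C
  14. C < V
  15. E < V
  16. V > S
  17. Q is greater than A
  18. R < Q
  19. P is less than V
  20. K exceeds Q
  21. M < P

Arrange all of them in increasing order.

X < W < C < M < A < E < P < S < V < R < Q < K

The consecutive links are each given: X < W; W < C; C < M; M < A; A < E; E < P; P < S; S < V; V < R; R < Q; Q < K.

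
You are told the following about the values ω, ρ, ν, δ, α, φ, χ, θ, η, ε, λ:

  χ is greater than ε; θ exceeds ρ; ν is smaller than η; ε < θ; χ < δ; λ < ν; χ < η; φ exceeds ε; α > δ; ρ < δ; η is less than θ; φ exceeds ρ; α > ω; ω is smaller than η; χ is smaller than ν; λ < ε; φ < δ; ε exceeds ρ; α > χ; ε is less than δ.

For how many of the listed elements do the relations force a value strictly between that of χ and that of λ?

1

Chaining upward from λ reaches: ε, ν, η, φ, δ, θ, α.
Chaining downward from χ reaches: ρ, ε.
Strictly between λ and χ are those in both lists: ε — 1 element.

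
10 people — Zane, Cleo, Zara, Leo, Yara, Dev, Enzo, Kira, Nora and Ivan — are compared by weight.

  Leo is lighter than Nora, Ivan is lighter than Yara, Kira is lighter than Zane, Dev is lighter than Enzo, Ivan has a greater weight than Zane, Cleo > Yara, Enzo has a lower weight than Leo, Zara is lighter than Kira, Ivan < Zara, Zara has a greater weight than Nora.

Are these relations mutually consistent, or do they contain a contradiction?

We have Ivan < Zara stated directly, yet also Zara < Kira < Zane < Ivan by chaining the others — so Zara < Ivan. Contradiction.

inconsistent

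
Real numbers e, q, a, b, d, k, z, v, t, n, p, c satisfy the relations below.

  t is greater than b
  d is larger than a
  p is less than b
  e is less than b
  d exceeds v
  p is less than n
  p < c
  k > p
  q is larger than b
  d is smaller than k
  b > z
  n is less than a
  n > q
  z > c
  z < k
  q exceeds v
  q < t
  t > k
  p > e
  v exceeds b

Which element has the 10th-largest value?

The consecutive relations fix a unique order: e < p < c < z < b < v < q < n < a < d < k < t.
The 10th largest is c.

c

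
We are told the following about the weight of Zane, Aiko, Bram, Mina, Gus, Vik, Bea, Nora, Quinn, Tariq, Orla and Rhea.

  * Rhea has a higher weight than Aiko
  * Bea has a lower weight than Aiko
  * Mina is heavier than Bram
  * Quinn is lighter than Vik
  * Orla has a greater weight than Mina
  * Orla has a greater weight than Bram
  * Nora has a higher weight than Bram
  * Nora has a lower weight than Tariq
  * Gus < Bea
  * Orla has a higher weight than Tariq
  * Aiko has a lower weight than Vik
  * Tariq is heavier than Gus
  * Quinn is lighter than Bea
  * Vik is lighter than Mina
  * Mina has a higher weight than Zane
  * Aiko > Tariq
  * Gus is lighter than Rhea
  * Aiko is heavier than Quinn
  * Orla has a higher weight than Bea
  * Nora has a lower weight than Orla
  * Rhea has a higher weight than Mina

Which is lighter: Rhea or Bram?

Bram < Nora and Nora < Tariq give Bram < Tariq.
With Tariq < Aiko: Bram < Nora < Tariq < Aiko.
Then Aiko < Vik extends the chain to Vik.
Then Vik < Mina extends the chain to Mina.
With Mina < Rhea: Bram < Nora < Tariq < Aiko < Vik < Mina < Rhea.
So Bram < Rhea; Bram is the lighter of the two.

Bram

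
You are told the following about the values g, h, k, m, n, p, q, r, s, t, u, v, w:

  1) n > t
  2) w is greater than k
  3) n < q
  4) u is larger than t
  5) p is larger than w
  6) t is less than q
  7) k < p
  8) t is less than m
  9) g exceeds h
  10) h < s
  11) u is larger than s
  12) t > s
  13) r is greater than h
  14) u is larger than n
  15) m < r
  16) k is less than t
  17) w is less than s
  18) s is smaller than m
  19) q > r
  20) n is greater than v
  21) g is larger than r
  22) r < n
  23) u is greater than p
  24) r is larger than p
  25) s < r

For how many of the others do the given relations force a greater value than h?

Directly above h: s, r, g.
One step further: t, m, n, u, q (8 so far).
No other element is forced above h by the given relations, so the count is 8.

8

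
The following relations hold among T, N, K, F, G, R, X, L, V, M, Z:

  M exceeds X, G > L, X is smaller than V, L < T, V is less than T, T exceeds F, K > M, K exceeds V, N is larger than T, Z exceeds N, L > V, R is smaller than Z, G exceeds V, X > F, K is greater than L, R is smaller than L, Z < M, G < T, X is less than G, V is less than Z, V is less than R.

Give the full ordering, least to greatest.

Nothing is placed below F, so it is least; from there F < X; X < V; V < R; R < L; L < G; G < T; T < N; N < Z; Z < M; M < K, each given directly.

F < X < V < R < L < G < T < N < Z < M < K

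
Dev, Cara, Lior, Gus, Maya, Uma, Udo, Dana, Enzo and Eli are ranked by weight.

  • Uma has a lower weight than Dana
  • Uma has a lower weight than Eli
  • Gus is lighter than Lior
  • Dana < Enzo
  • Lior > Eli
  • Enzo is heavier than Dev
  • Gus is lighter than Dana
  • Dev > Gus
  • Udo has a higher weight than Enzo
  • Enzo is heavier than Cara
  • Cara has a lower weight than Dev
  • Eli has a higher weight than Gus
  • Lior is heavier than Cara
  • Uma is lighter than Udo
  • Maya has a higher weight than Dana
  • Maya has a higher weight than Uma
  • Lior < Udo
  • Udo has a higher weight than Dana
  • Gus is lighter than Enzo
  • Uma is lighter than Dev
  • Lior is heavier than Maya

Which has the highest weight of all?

Udo

Uma is not greatest since Uma < Eli; Cara is not greatest since Cara < Dev; Gus is not greatest since Gus < Enzo; Dev is not greatest since Dev < Enzo; Dana is not greatest since Dana < Udo; Enzo is not greatest since Enzo < Udo; Maya is not greatest since Maya < Lior; Eli is not greatest since Eli < Lior; Lior is not greatest since Lior < Udo.
Only Udo has nothing above it, so Udo is the highest weight.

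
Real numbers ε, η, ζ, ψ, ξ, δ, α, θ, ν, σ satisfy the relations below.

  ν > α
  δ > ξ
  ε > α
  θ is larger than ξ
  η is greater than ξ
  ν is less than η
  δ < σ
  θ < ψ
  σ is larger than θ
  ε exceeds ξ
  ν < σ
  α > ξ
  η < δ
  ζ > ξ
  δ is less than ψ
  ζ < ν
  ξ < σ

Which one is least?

Chaining upward from ξ: directly above it, α, ζ, θ, ε, η, δ, σ; then ν, ψ.
That covers every other element, and nothing is given below ξ, so ξ is the least.

ξ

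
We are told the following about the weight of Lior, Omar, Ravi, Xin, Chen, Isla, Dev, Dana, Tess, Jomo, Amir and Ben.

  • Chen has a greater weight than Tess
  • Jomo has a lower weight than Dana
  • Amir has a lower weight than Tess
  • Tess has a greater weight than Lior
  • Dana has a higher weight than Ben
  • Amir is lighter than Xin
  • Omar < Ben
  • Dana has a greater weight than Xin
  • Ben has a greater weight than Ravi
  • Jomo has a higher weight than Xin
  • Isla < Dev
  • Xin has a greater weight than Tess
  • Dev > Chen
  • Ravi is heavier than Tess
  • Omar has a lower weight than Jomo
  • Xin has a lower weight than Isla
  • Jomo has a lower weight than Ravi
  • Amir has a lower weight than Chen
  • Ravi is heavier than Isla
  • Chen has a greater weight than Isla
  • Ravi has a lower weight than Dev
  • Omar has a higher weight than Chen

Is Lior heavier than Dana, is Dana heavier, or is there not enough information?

Dana

Lior < Tess and Tess < Xin give Lior < Xin.
With Xin < Isla: Lior < Tess < Xin < Isla.
Then Isla < Chen extends the chain to Chen.
With Chen < Omar: Lior < Tess < Xin < Isla < Chen < Omar.
Then Omar < Jomo extends the chain to Jomo.
With Jomo < Ravi: Lior < Tess < Xin < Isla < Chen < Omar < Jomo < Ravi.
With Ravi < Ben: Lior < Tess < Xin < Isla < Chen < Omar < Jomo < Ravi < Ben.
With Ben < Dana: Lior < Tess < Xin < Isla < Chen < Omar < Jomo < Ravi < Ben < Dana.
So Dana is heavier.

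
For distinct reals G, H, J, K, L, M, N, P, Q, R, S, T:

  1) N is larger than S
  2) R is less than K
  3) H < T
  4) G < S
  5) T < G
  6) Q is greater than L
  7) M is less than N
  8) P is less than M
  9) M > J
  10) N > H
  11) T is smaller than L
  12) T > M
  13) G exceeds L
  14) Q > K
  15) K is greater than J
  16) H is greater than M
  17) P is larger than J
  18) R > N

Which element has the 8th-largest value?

T

Chaining the given pairs: J < P < M < H < T < L < G < S < N < R < K < Q.
The 8th largest is T.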